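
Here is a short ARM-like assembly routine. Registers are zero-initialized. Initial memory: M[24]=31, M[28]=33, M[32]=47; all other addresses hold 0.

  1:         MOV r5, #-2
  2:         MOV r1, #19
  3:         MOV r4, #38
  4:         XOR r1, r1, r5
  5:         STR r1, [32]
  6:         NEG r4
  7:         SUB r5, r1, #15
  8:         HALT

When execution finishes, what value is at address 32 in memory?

-19

r5=-2
r1=19
r4=38
r1=19^(-2)=-19
STR r1, [32] → M[32]=-19
r4=-(38)=-38
r5=(-19)-15=-34
halt.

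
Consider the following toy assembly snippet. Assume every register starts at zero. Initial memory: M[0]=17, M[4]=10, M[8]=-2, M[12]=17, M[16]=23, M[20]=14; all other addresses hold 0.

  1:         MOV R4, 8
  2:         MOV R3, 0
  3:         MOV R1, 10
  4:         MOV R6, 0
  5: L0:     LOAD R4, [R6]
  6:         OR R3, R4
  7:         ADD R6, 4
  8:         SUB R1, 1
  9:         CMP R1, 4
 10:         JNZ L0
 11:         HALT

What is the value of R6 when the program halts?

24

after MOV R4, 8: R4=8
after MOV R3, 0: R3=0
after MOV R1, 10: R1=10
after MOV R6, 0: R6=0
after LOAD R4, [R6]: R4=M[0]=17
after OR R3, R4: R3=0|17=17
after ADD R6, 4: R6=0+4=4
after SUB R1, 1: R1=10-1=9
CMP R1, 4  (cmp 9,4)
JNZ L0: taken
after LOAD R4, [R6]: R4=M[4]=10
after OR R3, R4: R3=17|10=27
after ADD R6, 4: R6=4+4=8
after SUB R1, 1: R1=9-1=8
CMP R1, 4  (cmp 8,4)
JNZ L0: taken
after LOAD R4, [R6]: R4=M[8]=-2
after OR R3, R4: R3=27|(-2)=-1
after ADD R6, 4: R6=8+4=12
after SUB R1, 1: R1=8-1=7
CMP R1, 4  (cmp 7,4)
JNZ L0: taken
after LOAD R4, [R6]: R4=M[12]=17
after OR R3, R4: R3=(-1)|17=-1
after ADD R6, 4: R6=12+4=16
after SUB R1, 1: R1=7-1=6
CMP R1, 4  (cmp 6,4)
JNZ L0: taken
after LOAD R4, [R6]: R4=M[16]=23
after OR R3, R4: R3=(-1)|23=-1
after ADD R6, 4: R6=16+4=20
after SUB R1, 1: R1=6-1=5
CMP R1, 4  (cmp 5,4)
JNZ L0: taken
after LOAD R4, [R6]: R4=M[20]=14
after OR R3, R4: R3=(-1)|14=-1
after ADD R6, 4: R6=20+4=24
after SUB R1, 1: R1=5-1=4
CMP R1, 4  (cmp 4,4)
JNZ L0: not taken
halt.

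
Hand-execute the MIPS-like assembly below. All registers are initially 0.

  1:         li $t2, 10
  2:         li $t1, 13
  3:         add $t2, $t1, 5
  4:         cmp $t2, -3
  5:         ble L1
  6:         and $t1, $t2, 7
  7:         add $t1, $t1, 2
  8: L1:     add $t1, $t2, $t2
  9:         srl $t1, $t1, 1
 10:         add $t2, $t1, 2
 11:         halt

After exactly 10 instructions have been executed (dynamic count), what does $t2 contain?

after li $t2, 10: $t2=10
after li $t1, 13: $t1=13
after add $t2, $t1, 5: $t2=13+5=18
cmp $t2, -3  (cmp 18,-3)
ble L1: not taken
after and $t1, $t2, 7: $t1=18&7=2
after add $t1, $t1, 2: $t1=2+2=4
after add $t1, $t2, $t2: $t1=18+18=36
after srl $t1, $t1, 1: $t1=36>>1=18
after add $t2, $t1, 2: $t2=18+2=20
After step 10: $t2 = 20.

20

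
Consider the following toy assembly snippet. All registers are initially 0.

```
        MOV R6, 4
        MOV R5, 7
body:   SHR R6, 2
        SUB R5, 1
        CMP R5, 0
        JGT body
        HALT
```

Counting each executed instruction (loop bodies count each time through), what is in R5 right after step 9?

5

after MOV R6, 4: R6=4
after MOV R5, 7: R5=7
after SHR R6, 2: R6=4>>2=1
after SUB R5, 1: R5=7-1=6
CMP R5, 0  (cmp 6,0)
JGT body: taken
after SHR R6, 2: R6=1>>2=0
after SUB R5, 1: R5=6-1=5
CMP R5, 0  (cmp 5,0)
After step 9: R5 = 5.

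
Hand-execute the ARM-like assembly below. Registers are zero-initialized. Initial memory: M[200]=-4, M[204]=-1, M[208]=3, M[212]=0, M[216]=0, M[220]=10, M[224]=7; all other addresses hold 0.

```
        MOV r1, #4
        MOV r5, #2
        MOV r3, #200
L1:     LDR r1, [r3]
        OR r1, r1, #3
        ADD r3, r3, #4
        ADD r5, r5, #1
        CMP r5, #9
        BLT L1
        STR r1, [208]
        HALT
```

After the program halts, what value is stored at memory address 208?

after MOV r1, #4: r1=4
after MOV r5, #2: r5=2
after MOV r3, #200: r3=200
after LDR r1, [r3]: r1=M[200]=-4
after OR r1, r1, #3: r1=(-4)|3=-1
after ADD r3, r3, #4: r3=200+4=204
after ADD r5, r5, #1: r5=2+1=3
CMP r5, #9  (cmp 3,9)
BLT L1: taken
after LDR r1, [r3]: r1=M[204]=-1
after OR r1, r1, #3: r1=(-1)|3=-1
after ADD r3, r3, #4: r3=204+4=208
after ADD r5, r5, #1: r5=3+1=4
CMP r5, #9  (cmp 4,9)
BLT L1: taken
after LDR r1, [r3]: r1=M[208]=3
after OR r1, r1, #3: r1=3|3=3
after ADD r3, r3, #4: r3=208+4=212
after ADD r5, r5, #1: r5=4+1=5
CMP r5, #9  (cmp 5,9)
BLT L1: taken
after LDR r1, [r3]: r1=M[212]=0
after OR r1, r1, #3: r1=0|3=3
after ADD r3, r3, #4: r3=212+4=216
after ADD r5, r5, #1: r5=5+1=6
CMP r5, #9  (cmp 6,9)
BLT L1: taken
after LDR r1, [r3]: r1=M[216]=0
after OR r1, r1, #3: r1=0|3=3
after ADD r3, r3, #4: r3=216+4=220
after ADD r5, r5, #1: r5=6+1=7
CMP r5, #9  (cmp 7,9)
BLT L1: taken
after LDR r1, [r3]: r1=M[220]=10
after OR r1, r1, #3: r1=10|3=11
after ADD r3, r3, #4: r3=220+4=224
after ADD r5, r5, #1: r5=7+1=8
CMP r5, #9  (cmp 8,9)
BLT L1: taken
after LDR r1, [r3]: r1=M[224]=7
after OR r1, r1, #3: r1=7|3=7
after ADD r3, r3, #4: r3=224+4=228
after ADD r5, r5, #1: r5=8+1=9
CMP r5, #9  (cmp 9,9)
BLT L1: not taken
STR r1, [208] → M[208]=7
halt.

7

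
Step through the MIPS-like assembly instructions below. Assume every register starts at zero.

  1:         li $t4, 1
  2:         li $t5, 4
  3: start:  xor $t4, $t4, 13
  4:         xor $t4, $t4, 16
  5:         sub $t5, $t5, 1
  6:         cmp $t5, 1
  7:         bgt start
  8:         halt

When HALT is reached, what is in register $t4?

28

li $t4, 1 → $t4=1
li $t5, 4 → $t5=4
xor $t4, $t4, 13 → $t4=1^13=12
xor $t4, $t4, 16 → $t4=12^16=28
sub $t5, $t5, 1 → $t5=4-1=3
cmp $t5, 1  (cmp 3,1)
bgt start: taken
xor $t4, $t4, 13 → $t4=28^13=17
xor $t4, $t4, 16 → $t4=17^16=1
sub $t5, $t5, 1 → $t5=3-1=2
cmp $t5, 1  (cmp 2,1)
bgt start: taken
xor $t4, $t4, 13 → $t4=1^13=12
xor $t4, $t4, 16 → $t4=12^16=28
sub $t5, $t5, 1 → $t5=2-1=1
cmp $t5, 1  (cmp 1,1)
bgt start: not taken
halt.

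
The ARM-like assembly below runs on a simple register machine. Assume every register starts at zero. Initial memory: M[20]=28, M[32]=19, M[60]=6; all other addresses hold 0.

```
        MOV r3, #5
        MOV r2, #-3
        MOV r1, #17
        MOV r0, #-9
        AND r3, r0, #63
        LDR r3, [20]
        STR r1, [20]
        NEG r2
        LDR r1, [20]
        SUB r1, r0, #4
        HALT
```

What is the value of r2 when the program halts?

3

r3=5
r2=-3
r1=17
r0=-9
r3=(-9)&63=55
r3=M[20]=28
STR r1, [20] → M[20]=17
r2=-(-3)=3
r1=M[20]=17
r1=(-9)-4=-13
halt.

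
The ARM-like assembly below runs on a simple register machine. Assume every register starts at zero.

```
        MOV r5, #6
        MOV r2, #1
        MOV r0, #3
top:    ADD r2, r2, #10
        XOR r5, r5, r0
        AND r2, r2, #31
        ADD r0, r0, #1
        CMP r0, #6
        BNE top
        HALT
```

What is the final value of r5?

4

r5=6
r2=1
r0=3
r2=1+10=11
r5=6^3=5
r2=11&31=11
r0=3+1=4
CMP r0, #6  (cmp 4,6)
BNE top: taken
r2=11+10=21
r5=5^4=1
r2=21&31=21
r0=4+1=5
CMP r0, #6  (cmp 5,6)
BNE top: taken
r2=21+10=31
r5=1^5=4
r2=31&31=31
r0=5+1=6
CMP r0, #6  (cmp 6,6)
BNE top: not taken
halt.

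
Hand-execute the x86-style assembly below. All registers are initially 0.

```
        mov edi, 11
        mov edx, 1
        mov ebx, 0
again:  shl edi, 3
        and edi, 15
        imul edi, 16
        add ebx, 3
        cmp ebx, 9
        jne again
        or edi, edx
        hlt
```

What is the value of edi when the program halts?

edi=11
edx=1
ebx=0
edi=11<<3=88
edi=88&15=8
edi=8*16=128
ebx=0+3=3
cmp ebx, 9  (cmp 3,9)
jne again: taken
edi=128<<3=1024
edi=1024&15=0
edi=0*16=0
ebx=3+3=6
cmp ebx, 9  (cmp 6,9)
jne again: taken
edi=0<<3=0
edi=0&15=0
edi=0*16=0
ebx=6+3=9
cmp ebx, 9  (cmp 9,9)
jne again: not taken
edi=0|1=1
halt.

1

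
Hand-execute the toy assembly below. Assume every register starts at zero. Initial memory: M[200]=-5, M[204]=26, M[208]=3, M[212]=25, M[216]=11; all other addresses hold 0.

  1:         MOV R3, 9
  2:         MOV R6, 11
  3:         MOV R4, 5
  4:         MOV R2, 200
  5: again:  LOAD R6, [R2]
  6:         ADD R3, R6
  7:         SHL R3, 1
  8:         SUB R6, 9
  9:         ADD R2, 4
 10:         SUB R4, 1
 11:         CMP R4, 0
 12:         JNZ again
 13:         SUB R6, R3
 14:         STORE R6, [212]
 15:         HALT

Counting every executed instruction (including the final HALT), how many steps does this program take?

47

R3=9
R6=11
R4=5
R2=200
R6=M[200]=-5
R3=9+(-5)=4
R3=4<<1=8
R6=(-5)-9=-14
R2=200+4=204
R4=5-1=4
CMP R4, 0  (cmp 4,0)
JNZ again: taken
R6=M[204]=26
R3=8+26=34
R3=34<<1=68
R6=26-9=17
R2=204+4=208
R4=4-1=3
CMP R4, 0  (cmp 3,0)
JNZ again: taken
R6=M[208]=3
R3=68+3=71
R3=71<<1=142
R6=3-9=-6
R2=208+4=212
R4=3-1=2
CMP R4, 0  (cmp 2,0)
JNZ again: taken
R6=M[212]=25
R3=142+25=167
R3=167<<1=334
R6=25-9=16
R2=212+4=216
R4=2-1=1
CMP R4, 0  (cmp 1,0)
JNZ again: taken
R6=M[216]=11
R3=334+11=345
R3=345<<1=690
R6=11-9=2
R2=216+4=220
R4=1-1=0
CMP R4, 0  (cmp 0,0)
JNZ again: not taken
R6=2-690=-688
STORE R6, [212] → M[212]=-688
halt.
Total executed instructions: 47.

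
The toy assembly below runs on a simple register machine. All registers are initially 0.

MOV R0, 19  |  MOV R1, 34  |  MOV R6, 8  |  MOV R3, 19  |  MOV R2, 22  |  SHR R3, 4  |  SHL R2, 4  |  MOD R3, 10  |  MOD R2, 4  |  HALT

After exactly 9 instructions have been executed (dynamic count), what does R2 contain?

R0=19
R1=34
R6=8
R3=19
R2=22
R3=19>>4=1
R2=22<<4=352
R3=1%10=1
R2=352%4=0
After step 9: R2 = 0.

0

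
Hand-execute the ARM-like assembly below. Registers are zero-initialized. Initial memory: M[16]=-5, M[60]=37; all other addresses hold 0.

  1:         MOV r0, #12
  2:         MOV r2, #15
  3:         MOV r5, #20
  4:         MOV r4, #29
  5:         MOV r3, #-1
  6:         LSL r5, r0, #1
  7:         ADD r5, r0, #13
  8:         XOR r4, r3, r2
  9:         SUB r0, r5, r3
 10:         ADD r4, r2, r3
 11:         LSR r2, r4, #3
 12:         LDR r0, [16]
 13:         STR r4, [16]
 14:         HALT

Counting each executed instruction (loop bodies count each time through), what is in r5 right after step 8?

after MOV r0, #12: r0=12
after MOV r2, #15: r2=15
after MOV r5, #20: r5=20
after MOV r4, #29: r4=29
after MOV r3, #-1: r3=-1
after LSL r5, r0, #1: r5=12<<1=24
after ADD r5, r0, #13: r5=12+13=25
after XOR r4, r3, r2: r4=(-1)^15=-16
After step 8: r5 = 25.

25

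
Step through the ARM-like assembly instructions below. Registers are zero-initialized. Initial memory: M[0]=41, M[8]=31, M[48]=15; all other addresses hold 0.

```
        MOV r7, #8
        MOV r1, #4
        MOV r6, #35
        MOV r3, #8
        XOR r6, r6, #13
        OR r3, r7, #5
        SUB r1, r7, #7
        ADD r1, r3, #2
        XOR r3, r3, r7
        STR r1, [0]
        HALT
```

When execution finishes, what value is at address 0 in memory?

after MOV r7, #8: r7=8
after MOV r1, #4: r1=4
after MOV r6, #35: r6=35
after MOV r3, #8: r3=8
after XOR r6, r6, #13: r6=35^13=46
after OR r3, r7, #5: r3=8|5=13
after SUB r1, r7, #7: r1=8-7=1
after ADD r1, r3, #2: r1=13+2=15
after XOR r3, r3, r7: r3=13^8=5
STR r1, [0] → M[0]=15
halt.

15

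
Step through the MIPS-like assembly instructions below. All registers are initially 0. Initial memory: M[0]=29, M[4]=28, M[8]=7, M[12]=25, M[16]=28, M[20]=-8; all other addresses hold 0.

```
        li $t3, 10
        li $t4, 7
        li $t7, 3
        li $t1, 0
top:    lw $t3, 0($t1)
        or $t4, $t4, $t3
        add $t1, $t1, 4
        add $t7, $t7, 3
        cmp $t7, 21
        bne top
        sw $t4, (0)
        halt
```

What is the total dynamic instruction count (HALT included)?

$t3=10
$t4=7
$t7=3
$t1=0
$t3=M[0]=29
$t4=7|29=31
$t1=0+4=4
$t7=3+3=6
cmp $t7, 21  (cmp 6,21)
bne top: taken
$t3=M[4]=28
$t4=31|28=31
$t1=4+4=8
$t7=6+3=9
cmp $t7, 21  (cmp 9,21)
bne top: taken
$t3=M[8]=7
$t4=31|7=31
$t1=8+4=12
$t7=9+3=12
cmp $t7, 21  (cmp 12,21)
bne top: taken
$t3=M[12]=25
$t4=31|25=31
$t1=12+4=16
$t7=12+3=15
cmp $t7, 21  (cmp 15,21)
bne top: taken
$t3=M[16]=28
$t4=31|28=31
$t1=16+4=20
$t7=15+3=18
cmp $t7, 21  (cmp 18,21)
bne top: taken
$t3=M[20]=-8
$t4=31|(-8)=-1
$t1=20+4=24
$t7=18+3=21
cmp $t7, 21  (cmp 21,21)
bne top: not taken
sw $t4, (0) → M[0]=-1
halt.
Total executed instructions: 42.

42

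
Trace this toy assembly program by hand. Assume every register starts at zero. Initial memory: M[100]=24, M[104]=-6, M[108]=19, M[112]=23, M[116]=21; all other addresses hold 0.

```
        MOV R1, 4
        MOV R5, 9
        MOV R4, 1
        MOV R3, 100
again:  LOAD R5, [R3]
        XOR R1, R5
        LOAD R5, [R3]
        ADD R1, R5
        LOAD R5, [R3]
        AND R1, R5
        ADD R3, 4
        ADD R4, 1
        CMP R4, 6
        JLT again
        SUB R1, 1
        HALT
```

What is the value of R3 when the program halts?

120

after MOV R1, 4: R1=4
after MOV R5, 9: R5=9
after MOV R4, 1: R4=1
after MOV R3, 100: R3=100
after LOAD R5, [R3]: R5=M[100]=24
after XOR R1, R5: R1=4^24=28
after LOAD R5, [R3]: R5=M[100]=24
after ADD R1, R5: R1=28+24=52
after LOAD R5, [R3]: R5=M[100]=24
after AND R1, R5: R1=52&24=16
after ADD R3, 4: R3=100+4=104
after ADD R4, 1: R4=1+1=2
CMP R4, 6  (cmp 2,6)
JLT again: taken
after LOAD R5, [R3]: R5=M[104]=-6
after XOR R1, R5: R1=16^(-6)=-22
after LOAD R5, [R3]: R5=M[104]=-6
after ADD R1, R5: R1=(-22)+(-6)=-28
after LOAD R5, [R3]: R5=M[104]=-6
after AND R1, R5: R1=(-28)&(-6)=-32
after ADD R3, 4: R3=104+4=108
after ADD R4, 1: R4=2+1=3
CMP R4, 6  (cmp 3,6)
JLT again: taken
after LOAD R5, [R3]: R5=M[108]=19
after XOR R1, R5: R1=(-32)^19=-13
after LOAD R5, [R3]: R5=M[108]=19
after ADD R1, R5: R1=(-13)+19=6
after LOAD R5, [R3]: R5=M[108]=19
after AND R1, R5: R1=6&19=2
after ADD R3, 4: R3=108+4=112
after ADD R4, 1: R4=3+1=4
CMP R4, 6  (cmp 4,6)
JLT again: taken
after LOAD R5, [R3]: R5=M[112]=23
after XOR R1, R5: R1=2^23=21
after LOAD R5, [R3]: R5=M[112]=23
after ADD R1, R5: R1=21+23=44
after LOAD R5, [R3]: R5=M[112]=23
after AND R1, R5: R1=44&23=4
after ADD R3, 4: R3=112+4=116
after ADD R4, 1: R4=4+1=5
CMP R4, 6  (cmp 5,6)
JLT again: taken
after LOAD R5, [R3]: R5=M[116]=21
after XOR R1, R5: R1=4^21=17
after LOAD R5, [R3]: R5=M[116]=21
after ADD R1, R5: R1=17+21=38
after LOAD R5, [R3]: R5=M[116]=21
after AND R1, R5: R1=38&21=4
after ADD R3, 4: R3=116+4=120
after ADD R4, 1: R4=5+1=6
CMP R4, 6  (cmp 6,6)
JLT again: not taken
after SUB R1, 1: R1=4-1=3
halt.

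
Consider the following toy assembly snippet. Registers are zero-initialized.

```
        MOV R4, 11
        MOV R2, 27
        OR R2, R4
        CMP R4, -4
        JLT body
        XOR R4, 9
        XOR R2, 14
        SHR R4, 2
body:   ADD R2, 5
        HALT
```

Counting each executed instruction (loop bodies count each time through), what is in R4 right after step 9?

0

MOV R4, 11 → R4=11
MOV R2, 27 → R2=27
OR R2, R4 → R2=27|11=27
CMP R4, -4  (cmp 11,-4)
JLT body: not taken
XOR R4, 9 → R4=11^9=2
XOR R2, 14 → R2=27^14=21
SHR R4, 2 → R4=2>>2=0
ADD R2, 5 → R2=21+5=26
After step 9: R4 = 0.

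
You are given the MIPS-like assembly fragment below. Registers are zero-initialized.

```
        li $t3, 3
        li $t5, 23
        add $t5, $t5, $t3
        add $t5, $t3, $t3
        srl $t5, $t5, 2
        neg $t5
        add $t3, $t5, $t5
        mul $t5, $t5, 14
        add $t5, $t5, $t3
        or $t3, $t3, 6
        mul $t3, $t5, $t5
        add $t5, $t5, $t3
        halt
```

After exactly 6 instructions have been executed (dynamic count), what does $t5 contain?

-1

li $t3, 3 → $t3=3
li $t5, 23 → $t5=23
add $t5, $t5, $t3 → $t5=23+3=26
add $t5, $t3, $t3 → $t5=3+3=6
srl $t5, $t5, 2 → $t5=6>>2=1
neg $t5 → $t5=-(1)=-1
After step 6: $t5 = -1.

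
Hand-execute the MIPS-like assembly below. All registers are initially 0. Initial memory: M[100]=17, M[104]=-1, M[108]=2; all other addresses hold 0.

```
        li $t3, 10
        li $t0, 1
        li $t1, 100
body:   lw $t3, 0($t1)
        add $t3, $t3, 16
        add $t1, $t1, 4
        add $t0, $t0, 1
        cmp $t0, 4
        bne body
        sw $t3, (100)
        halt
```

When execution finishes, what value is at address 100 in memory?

18

after li $t3, 10: $t3=10
after li $t0, 1: $t0=1
after li $t1, 100: $t1=100
after lw $t3, 0($t1): $t3=M[100]=17
after add $t3, $t3, 16: $t3=17+16=33
after add $t1, $t1, 4: $t1=100+4=104
after add $t0, $t0, 1: $t0=1+1=2
cmp $t0, 4  (cmp 2,4)
bne body: taken
after lw $t3, 0($t1): $t3=M[104]=-1
after add $t3, $t3, 16: $t3=(-1)+16=15
after add $t1, $t1, 4: $t1=104+4=108
after add $t0, $t0, 1: $t0=2+1=3
cmp $t0, 4  (cmp 3,4)
bne body: taken
after lw $t3, 0($t1): $t3=M[108]=2
after add $t3, $t3, 16: $t3=2+16=18
after add $t1, $t1, 4: $t1=108+4=112
after add $t0, $t0, 1: $t0=3+1=4
cmp $t0, 4  (cmp 4,4)
bne body: not taken
sw $t3, (100) → M[100]=18
halt.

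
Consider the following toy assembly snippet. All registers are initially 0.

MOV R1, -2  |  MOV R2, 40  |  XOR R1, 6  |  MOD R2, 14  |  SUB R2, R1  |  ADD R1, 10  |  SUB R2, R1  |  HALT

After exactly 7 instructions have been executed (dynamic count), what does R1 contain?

2

after MOV R1, -2: R1=-2
after MOV R2, 40: R2=40
after XOR R1, 6: R1=(-2)^6=-8
after MOD R2, 14: R2=40%14=12
after SUB R2, R1: R2=12-(-8)=20
after ADD R1, 10: R1=(-8)+10=2
after SUB R2, R1: R2=20-2=18
After step 7: R1 = 2.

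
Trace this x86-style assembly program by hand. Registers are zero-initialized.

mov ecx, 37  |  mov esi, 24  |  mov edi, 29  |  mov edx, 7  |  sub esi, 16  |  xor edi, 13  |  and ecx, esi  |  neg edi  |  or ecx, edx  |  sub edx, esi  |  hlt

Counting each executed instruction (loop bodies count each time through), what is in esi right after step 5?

after mov ecx, 37: ecx=37
after mov esi, 24: esi=24
after mov edi, 29: edi=29
after mov edx, 7: edx=7
after sub esi, 16: esi=24-16=8
After step 5: esi = 8.

8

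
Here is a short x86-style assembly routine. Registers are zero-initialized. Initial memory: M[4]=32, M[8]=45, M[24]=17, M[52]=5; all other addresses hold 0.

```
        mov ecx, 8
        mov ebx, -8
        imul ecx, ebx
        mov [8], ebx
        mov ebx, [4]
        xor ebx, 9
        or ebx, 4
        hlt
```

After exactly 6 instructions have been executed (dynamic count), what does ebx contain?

41

after mov ecx, 8: ecx=8
after mov ebx, -8: ebx=-8
after imul ecx, ebx: ecx=8*(-8)=-64
mov [8], ebx → M[8]=-8
after mov ebx, [4]: ebx=M[4]=32
after xor ebx, 9: ebx=32^9=41
After step 6: ebx = 41.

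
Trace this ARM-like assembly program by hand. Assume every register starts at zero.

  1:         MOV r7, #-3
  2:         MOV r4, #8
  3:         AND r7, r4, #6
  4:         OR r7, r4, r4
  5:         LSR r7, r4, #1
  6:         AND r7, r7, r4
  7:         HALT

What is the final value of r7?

0

after MOV r7, #-3: r7=-3
after MOV r4, #8: r4=8
after AND r7, r4, #6: r7=8&6=0
after OR r7, r4, r4: r7=8|8=8
after LSR r7, r4, #1: r7=8>>1=4
after AND r7, r7, r4: r7=4&8=0
halt.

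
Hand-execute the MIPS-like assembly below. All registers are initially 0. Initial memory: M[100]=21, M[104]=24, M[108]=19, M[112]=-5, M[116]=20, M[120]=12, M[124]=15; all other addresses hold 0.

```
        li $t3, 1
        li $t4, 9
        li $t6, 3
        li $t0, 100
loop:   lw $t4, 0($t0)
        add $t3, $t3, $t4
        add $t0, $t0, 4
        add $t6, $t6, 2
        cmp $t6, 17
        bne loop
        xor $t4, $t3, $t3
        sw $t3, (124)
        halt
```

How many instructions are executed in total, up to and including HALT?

49

$t3=1
$t4=9
$t6=3
$t0=100
$t4=M[100]=21
$t3=1+21=22
$t0=100+4=104
$t6=3+2=5
cmp $t6, 17  (cmp 5,17)
bne loop: taken
$t4=M[104]=24
$t3=22+24=46
$t0=104+4=108
$t6=5+2=7
cmp $t6, 17  (cmp 7,17)
bne loop: taken
$t4=M[108]=19
$t3=46+19=65
$t0=108+4=112
$t6=7+2=9
cmp $t6, 17  (cmp 9,17)
bne loop: taken
$t4=M[112]=-5
$t3=65+(-5)=60
$t0=112+4=116
$t6=9+2=11
cmp $t6, 17  (cmp 11,17)
bne loop: taken
$t4=M[116]=20
$t3=60+20=80
$t0=116+4=120
$t6=11+2=13
cmp $t6, 17  (cmp 13,17)
bne loop: taken
$t4=M[120]=12
$t3=80+12=92
$t0=120+4=124
$t6=13+2=15
cmp $t6, 17  (cmp 15,17)
bne loop: taken
$t4=M[124]=15
$t3=92+15=107
$t0=124+4=128
$t6=15+2=17
cmp $t6, 17  (cmp 17,17)
bne loop: not taken
$t4=107^107=0
sw $t3, (124) → M[124]=107
halt.
Total executed instructions: 49.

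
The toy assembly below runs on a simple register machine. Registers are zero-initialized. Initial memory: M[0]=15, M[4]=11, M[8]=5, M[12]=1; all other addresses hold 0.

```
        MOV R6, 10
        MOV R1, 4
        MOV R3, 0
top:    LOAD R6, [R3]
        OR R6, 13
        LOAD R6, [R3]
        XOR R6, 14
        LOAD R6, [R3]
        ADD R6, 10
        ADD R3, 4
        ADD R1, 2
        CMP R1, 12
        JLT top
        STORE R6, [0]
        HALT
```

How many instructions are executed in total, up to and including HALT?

45

after MOV R6, 10: R6=10
after MOV R1, 4: R1=4
after MOV R3, 0: R3=0
after LOAD R6, [R3]: R6=M[0]=15
after OR R6, 13: R6=15|13=15
after LOAD R6, [R3]: R6=M[0]=15
after XOR R6, 14: R6=15^14=1
after LOAD R6, [R3]: R6=M[0]=15
after ADD R6, 10: R6=15+10=25
after ADD R3, 4: R3=0+4=4
after ADD R1, 2: R1=4+2=6
CMP R1, 12  (cmp 6,12)
JLT top: taken
after LOAD R6, [R3]: R6=M[4]=11
after OR R6, 13: R6=11|13=15
after LOAD R6, [R3]: R6=M[4]=11
after XOR R6, 14: R6=11^14=5
after LOAD R6, [R3]: R6=M[4]=11
after ADD R6, 10: R6=11+10=21
after ADD R3, 4: R3=4+4=8
after ADD R1, 2: R1=6+2=8
CMP R1, 12  (cmp 8,12)
JLT top: taken
after LOAD R6, [R3]: R6=M[8]=5
after OR R6, 13: R6=5|13=13
after LOAD R6, [R3]: R6=M[8]=5
after XOR R6, 14: R6=5^14=11
after LOAD R6, [R3]: R6=M[8]=5
after ADD R6, 10: R6=5+10=15
after ADD R3, 4: R3=8+4=12
after ADD R1, 2: R1=8+2=10
CMP R1, 12  (cmp 10,12)
JLT top: taken
after LOAD R6, [R3]: R6=M[12]=1
after OR R6, 13: R6=1|13=13
after LOAD R6, [R3]: R6=M[12]=1
after XOR R6, 14: R6=1^14=15
after LOAD R6, [R3]: R6=M[12]=1
after ADD R6, 10: R6=1+10=11
after ADD R3, 4: R3=12+4=16
after ADD R1, 2: R1=10+2=12
CMP R1, 12  (cmp 12,12)
JLT top: not taken
STORE R6, [0] → M[0]=11
halt.
Total executed instructions: 45.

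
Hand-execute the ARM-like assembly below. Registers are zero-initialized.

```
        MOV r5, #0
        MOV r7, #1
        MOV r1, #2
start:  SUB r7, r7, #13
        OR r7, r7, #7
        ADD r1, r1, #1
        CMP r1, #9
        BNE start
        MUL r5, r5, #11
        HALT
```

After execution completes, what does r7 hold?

MOV r5, #0 → r5=0
MOV r7, #1 → r7=1
MOV r1, #2 → r1=2
SUB r7, r7, #13 → r7=1-13=-12
OR r7, r7, #7 → r7=(-12)|7=-9
ADD r1, r1, #1 → r1=2+1=3
CMP r1, #9  (cmp 3,9)
BNE start: taken
SUB r7, r7, #13 → r7=(-9)-13=-22
OR r7, r7, #7 → r7=(-22)|7=-17
ADD r1, r1, #1 → r1=3+1=4
CMP r1, #9  (cmp 4,9)
BNE start: taken
SUB r7, r7, #13 → r7=(-17)-13=-30
OR r7, r7, #7 → r7=(-30)|7=-25
ADD r1, r1, #1 → r1=4+1=5
CMP r1, #9  (cmp 5,9)
BNE start: taken
SUB r7, r7, #13 → r7=(-25)-13=-38
OR r7, r7, #7 → r7=(-38)|7=-33
ADD r1, r1, #1 → r1=5+1=6
CMP r1, #9  (cmp 6,9)
BNE start: taken
SUB r7, r7, #13 → r7=(-33)-13=-46
OR r7, r7, #7 → r7=(-46)|7=-41
ADD r1, r1, #1 → r1=6+1=7
CMP r1, #9  (cmp 7,9)
BNE start: taken
SUB r7, r7, #13 → r7=(-41)-13=-54
OR r7, r7, #7 → r7=(-54)|7=-49
ADD r1, r1, #1 → r1=7+1=8
CMP r1, #9  (cmp 8,9)
BNE start: taken
SUB r7, r7, #13 → r7=(-49)-13=-62
OR r7, r7, #7 → r7=(-62)|7=-57
ADD r1, r1, #1 → r1=8+1=9
CMP r1, #9  (cmp 9,9)
BNE start: not taken
MUL r5, r5, #11 → r5=0*11=0
halt.

-57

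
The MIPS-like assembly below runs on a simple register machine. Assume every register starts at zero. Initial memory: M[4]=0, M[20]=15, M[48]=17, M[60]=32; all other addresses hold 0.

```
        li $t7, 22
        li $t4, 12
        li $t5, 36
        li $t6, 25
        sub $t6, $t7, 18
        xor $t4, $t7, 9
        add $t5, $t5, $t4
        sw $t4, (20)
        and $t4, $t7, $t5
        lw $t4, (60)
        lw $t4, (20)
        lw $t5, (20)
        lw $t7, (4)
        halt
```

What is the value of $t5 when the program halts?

$t7=22
$t4=12
$t5=36
$t6=25
$t6=22-18=4
$t4=22^9=31
$t5=36+31=67
sw $t4, (20) → M[20]=31
$t4=22&67=2
$t4=M[60]=32
$t4=M[20]=31
$t5=M[20]=31
$t7=M[4]=0
halt.

31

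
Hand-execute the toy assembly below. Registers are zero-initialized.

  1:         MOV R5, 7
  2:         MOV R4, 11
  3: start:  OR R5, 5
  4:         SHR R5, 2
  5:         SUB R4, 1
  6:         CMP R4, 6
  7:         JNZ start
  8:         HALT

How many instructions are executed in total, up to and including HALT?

after MOV R5, 7: R5=7
after MOV R4, 11: R4=11
after OR R5, 5: R5=7|5=7
after SHR R5, 2: R5=7>>2=1
after SUB R4, 1: R4=11-1=10
CMP R4, 6  (cmp 10,6)
JNZ start: taken
after OR R5, 5: R5=1|5=5
after SHR R5, 2: R5=5>>2=1
after SUB R4, 1: R4=10-1=9
CMP R4, 6  (cmp 9,6)
JNZ start: taken
after OR R5, 5: R5=1|5=5
after SHR R5, 2: R5=5>>2=1
after SUB R4, 1: R4=9-1=8
CMP R4, 6  (cmp 8,6)
JNZ start: taken
after OR R5, 5: R5=1|5=5
after SHR R5, 2: R5=5>>2=1
after SUB R4, 1: R4=8-1=7
CMP R4, 6  (cmp 7,6)
JNZ start: taken
after OR R5, 5: R5=1|5=5
after SHR R5, 2: R5=5>>2=1
after SUB R4, 1: R4=7-1=6
CMP R4, 6  (cmp 6,6)
JNZ start: not taken
halt.
Total executed instructions: 28.

28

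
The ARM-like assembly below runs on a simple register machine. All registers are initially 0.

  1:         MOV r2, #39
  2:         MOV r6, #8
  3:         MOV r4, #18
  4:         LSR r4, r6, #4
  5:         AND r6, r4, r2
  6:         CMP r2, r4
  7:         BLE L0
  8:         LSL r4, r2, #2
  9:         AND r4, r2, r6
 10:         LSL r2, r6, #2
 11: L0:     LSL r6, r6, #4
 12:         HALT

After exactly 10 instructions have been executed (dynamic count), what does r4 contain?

0

MOV r2, #39 → r2=39
MOV r6, #8 → r6=8
MOV r4, #18 → r4=18
LSR r4, r6, #4 → r4=8>>4=0
AND r6, r4, r2 → r6=0&39=0
CMP r2, r4  (cmp 39,0)
BLE L0: not taken
LSL r4, r2, #2 → r4=39<<2=156
AND r4, r2, r6 → r4=39&0=0
LSL r2, r6, #2 → r2=0<<2=0
After step 10: r4 = 0.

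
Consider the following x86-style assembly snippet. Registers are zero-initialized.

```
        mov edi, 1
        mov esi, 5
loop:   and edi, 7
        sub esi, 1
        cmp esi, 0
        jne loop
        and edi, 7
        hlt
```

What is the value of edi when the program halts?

1

edi=1
esi=5
edi=1&7=1
esi=5-1=4
cmp esi, 0  (cmp 4,0)
jne loop: taken
edi=1&7=1
esi=4-1=3
cmp esi, 0  (cmp 3,0)
jne loop: taken
edi=1&7=1
esi=3-1=2
cmp esi, 0  (cmp 2,0)
jne loop: taken
edi=1&7=1
esi=2-1=1
cmp esi, 0  (cmp 1,0)
jne loop: taken
edi=1&7=1
esi=1-1=0
cmp esi, 0  (cmp 0,0)
jne loop: not taken
edi=1&7=1
halt.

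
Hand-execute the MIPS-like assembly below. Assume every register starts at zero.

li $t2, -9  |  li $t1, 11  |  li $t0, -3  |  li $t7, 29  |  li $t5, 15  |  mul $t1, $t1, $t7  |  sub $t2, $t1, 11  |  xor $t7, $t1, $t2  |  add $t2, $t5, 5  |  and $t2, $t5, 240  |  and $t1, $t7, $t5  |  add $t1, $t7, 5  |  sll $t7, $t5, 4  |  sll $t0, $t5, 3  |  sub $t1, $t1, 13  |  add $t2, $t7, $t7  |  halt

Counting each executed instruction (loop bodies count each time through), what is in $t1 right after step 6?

$t2=-9
$t1=11
$t0=-3
$t7=29
$t5=15
$t1=11*29=319
After step 6: $t1 = 319.

319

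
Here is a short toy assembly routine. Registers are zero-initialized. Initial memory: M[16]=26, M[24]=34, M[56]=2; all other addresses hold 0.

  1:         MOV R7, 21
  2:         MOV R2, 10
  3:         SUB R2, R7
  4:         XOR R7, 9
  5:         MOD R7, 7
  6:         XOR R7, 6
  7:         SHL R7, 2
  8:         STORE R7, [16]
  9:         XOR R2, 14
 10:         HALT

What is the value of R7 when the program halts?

R7=21
R2=10
R2=10-21=-11
R7=21^9=28
R7=28%7=0
R7=0^6=6
R7=6<<2=24
STORE R7, [16] → M[16]=24
R2=(-11)^14=-5
halt.

24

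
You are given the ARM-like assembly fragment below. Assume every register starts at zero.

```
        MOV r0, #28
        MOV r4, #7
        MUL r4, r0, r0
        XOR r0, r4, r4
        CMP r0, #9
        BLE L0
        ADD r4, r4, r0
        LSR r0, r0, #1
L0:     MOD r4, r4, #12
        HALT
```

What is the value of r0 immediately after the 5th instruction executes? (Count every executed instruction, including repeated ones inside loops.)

0

r0=28
r4=7
r4=28*28=784
r0=784^784=0
CMP r0, #9  (cmp 0,9)
After step 5: r0 = 0.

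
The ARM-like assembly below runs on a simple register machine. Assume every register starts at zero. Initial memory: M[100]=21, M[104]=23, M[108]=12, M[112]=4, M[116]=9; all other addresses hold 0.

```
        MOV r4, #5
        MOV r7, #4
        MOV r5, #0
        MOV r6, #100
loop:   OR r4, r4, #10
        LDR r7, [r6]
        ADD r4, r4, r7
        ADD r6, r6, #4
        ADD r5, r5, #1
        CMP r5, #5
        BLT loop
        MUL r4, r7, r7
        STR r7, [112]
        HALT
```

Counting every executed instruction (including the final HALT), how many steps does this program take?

42

after MOV r4, #5: r4=5
after MOV r7, #4: r7=4
after MOV r5, #0: r5=0
after MOV r6, #100: r6=100
after OR r4, r4, #10: r4=5|10=15
after LDR r7, [r6]: r7=M[100]=21
after ADD r4, r4, r7: r4=15+21=36
after ADD r6, r6, #4: r6=100+4=104
after ADD r5, r5, #1: r5=0+1=1
CMP r5, #5  (cmp 1,5)
BLT loop: taken
after OR r4, r4, #10: r4=36|10=46
after LDR r7, [r6]: r7=M[104]=23
after ADD r4, r4, r7: r4=46+23=69
after ADD r6, r6, #4: r6=104+4=108
after ADD r5, r5, #1: r5=1+1=2
CMP r5, #5  (cmp 2,5)
BLT loop: taken
after OR r4, r4, #10: r4=69|10=79
after LDR r7, [r6]: r7=M[108]=12
after ADD r4, r4, r7: r4=79+12=91
after ADD r6, r6, #4: r6=108+4=112
after ADD r5, r5, #1: r5=2+1=3
CMP r5, #5  (cmp 3,5)
BLT loop: taken
after OR r4, r4, #10: r4=91|10=91
after LDR r7, [r6]: r7=M[112]=4
after ADD r4, r4, r7: r4=91+4=95
after ADD r6, r6, #4: r6=112+4=116
after ADD r5, r5, #1: r5=3+1=4
CMP r5, #5  (cmp 4,5)
BLT loop: taken
after OR r4, r4, #10: r4=95|10=95
after LDR r7, [r6]: r7=M[116]=9
after ADD r4, r4, r7: r4=95+9=104
after ADD r6, r6, #4: r6=116+4=120
after ADD r5, r5, #1: r5=4+1=5
CMP r5, #5  (cmp 5,5)
BLT loop: not taken
after MUL r4, r7, r7: r4=9*9=81
STR r7, [112] → M[112]=9
halt.
Total executed instructions: 42.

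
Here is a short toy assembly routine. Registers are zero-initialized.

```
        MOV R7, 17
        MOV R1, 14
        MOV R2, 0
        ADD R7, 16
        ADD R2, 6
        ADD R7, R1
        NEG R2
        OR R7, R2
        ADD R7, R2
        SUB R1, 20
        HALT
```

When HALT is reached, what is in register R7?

-7

MOV R7, 17 → R7=17
MOV R1, 14 → R1=14
MOV R2, 0 → R2=0
ADD R7, 16 → R7=17+16=33
ADD R2, 6 → R2=0+6=6
ADD R7, R1 → R7=33+14=47
NEG R2 → R2=-(6)=-6
OR R7, R2 → R7=47|(-6)=-1
ADD R7, R2 → R7=(-1)+(-6)=-7
SUB R1, 20 → R1=14-20=-6
halt.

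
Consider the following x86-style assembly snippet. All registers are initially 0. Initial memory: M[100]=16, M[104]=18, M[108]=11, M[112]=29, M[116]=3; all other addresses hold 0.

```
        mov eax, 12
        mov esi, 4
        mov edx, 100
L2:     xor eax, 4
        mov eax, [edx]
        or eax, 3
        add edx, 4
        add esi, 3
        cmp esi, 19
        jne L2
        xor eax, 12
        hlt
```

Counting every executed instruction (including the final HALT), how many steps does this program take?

eax=12
esi=4
edx=100
eax=12^4=8
eax=M[100]=16
eax=16|3=19
edx=100+4=104
esi=4+3=7
cmp esi, 19  (cmp 7,19)
jne L2: taken
eax=19^4=23
eax=M[104]=18
eax=18|3=19
edx=104+4=108
esi=7+3=10
cmp esi, 19  (cmp 10,19)
jne L2: taken
eax=19^4=23
eax=M[108]=11
eax=11|3=11
edx=108+4=112
esi=10+3=13
cmp esi, 19  (cmp 13,19)
jne L2: taken
eax=11^4=15
eax=M[112]=29
eax=29|3=31
edx=112+4=116
esi=13+3=16
cmp esi, 19  (cmp 16,19)
jne L2: taken
eax=31^4=27
eax=M[116]=3
eax=3|3=3
edx=116+4=120
esi=16+3=19
cmp esi, 19  (cmp 19,19)
jne L2: not taken
eax=3^12=15
halt.
Total executed instructions: 40.

40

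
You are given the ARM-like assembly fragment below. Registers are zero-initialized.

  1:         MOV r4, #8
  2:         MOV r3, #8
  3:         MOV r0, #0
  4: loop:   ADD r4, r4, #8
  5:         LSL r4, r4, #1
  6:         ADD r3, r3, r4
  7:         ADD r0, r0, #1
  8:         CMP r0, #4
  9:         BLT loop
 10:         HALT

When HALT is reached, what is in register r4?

after MOV r4, #8: r4=8
after MOV r3, #8: r3=8
after MOV r0, #0: r0=0
after ADD r4, r4, #8: r4=8+8=16
after LSL r4, r4, #1: r4=16<<1=32
after ADD r3, r3, r4: r3=8+32=40
after ADD r0, r0, #1: r0=0+1=1
CMP r0, #4  (cmp 1,4)
BLT loop: taken
after ADD r4, r4, #8: r4=32+8=40
after LSL r4, r4, #1: r4=40<<1=80
after ADD r3, r3, r4: r3=40+80=120
after ADD r0, r0, #1: r0=1+1=2
CMP r0, #4  (cmp 2,4)
BLT loop: taken
after ADD r4, r4, #8: r4=80+8=88
after LSL r4, r4, #1: r4=88<<1=176
after ADD r3, r3, r4: r3=120+176=296
after ADD r0, r0, #1: r0=2+1=3
CMP r0, #4  (cmp 3,4)
BLT loop: taken
after ADD r4, r4, #8: r4=176+8=184
after LSL r4, r4, #1: r4=184<<1=368
after ADD r3, r3, r4: r3=296+368=664
after ADD r0, r0, #1: r0=3+1=4
CMP r0, #4  (cmp 4,4)
BLT loop: not taken
halt.

368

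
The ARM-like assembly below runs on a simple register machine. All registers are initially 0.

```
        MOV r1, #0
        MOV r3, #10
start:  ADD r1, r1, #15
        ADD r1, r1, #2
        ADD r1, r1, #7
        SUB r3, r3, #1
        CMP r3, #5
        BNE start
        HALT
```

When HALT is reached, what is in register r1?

MOV r1, #0 → r1=0
MOV r3, #10 → r3=10
ADD r1, r1, #15 → r1=0+15=15
ADD r1, r1, #2 → r1=15+2=17
ADD r1, r1, #7 → r1=17+7=24
SUB r3, r3, #1 → r3=10-1=9
CMP r3, #5  (cmp 9,5)
BNE start: taken
ADD r1, r1, #15 → r1=24+15=39
ADD r1, r1, #2 → r1=39+2=41
ADD r1, r1, #7 → r1=41+7=48
SUB r3, r3, #1 → r3=9-1=8
CMP r3, #5  (cmp 8,5)
BNE start: taken
ADD r1, r1, #15 → r1=48+15=63
ADD r1, r1, #2 → r1=63+2=65
ADD r1, r1, #7 → r1=65+7=72
SUB r3, r3, #1 → r3=8-1=7
CMP r3, #5  (cmp 7,5)
BNE start: taken
ADD r1, r1, #15 → r1=72+15=87
ADD r1, r1, #2 → r1=87+2=89
ADD r1, r1, #7 → r1=89+7=96
SUB r3, r3, #1 → r3=7-1=6
CMP r3, #5  (cmp 6,5)
BNE start: taken
ADD r1, r1, #15 → r1=96+15=111
ADD r1, r1, #2 → r1=111+2=113
ADD r1, r1, #7 → r1=113+7=120
SUB r3, r3, #1 → r3=6-1=5
CMP r3, #5  (cmp 5,5)
BNE start: not taken
halt.

120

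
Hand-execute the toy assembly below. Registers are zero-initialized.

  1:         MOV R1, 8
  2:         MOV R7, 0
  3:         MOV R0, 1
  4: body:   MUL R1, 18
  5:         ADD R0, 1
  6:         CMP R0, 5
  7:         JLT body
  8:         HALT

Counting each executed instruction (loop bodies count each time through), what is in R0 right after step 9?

after MOV R1, 8: R1=8
after MOV R7, 0: R7=0
after MOV R0, 1: R0=1
after MUL R1, 18: R1=8*18=144
after ADD R0, 1: R0=1+1=2
CMP R0, 5  (cmp 2,5)
JLT body: taken
after MUL R1, 18: R1=144*18=2592
after ADD R0, 1: R0=2+1=3
After step 9: R0 = 3.

3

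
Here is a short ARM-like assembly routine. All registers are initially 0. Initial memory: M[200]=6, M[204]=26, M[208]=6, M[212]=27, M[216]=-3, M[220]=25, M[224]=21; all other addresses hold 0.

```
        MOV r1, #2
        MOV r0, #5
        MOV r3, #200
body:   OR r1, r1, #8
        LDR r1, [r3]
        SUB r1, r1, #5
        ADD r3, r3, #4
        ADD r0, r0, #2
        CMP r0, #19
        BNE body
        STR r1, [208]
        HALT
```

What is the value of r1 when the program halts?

MOV r1, #2 → r1=2
MOV r0, #5 → r0=5
MOV r3, #200 → r3=200
OR r1, r1, #8 → r1=2|8=10
LDR r1, [r3] → r1=M[200]=6
SUB r1, r1, #5 → r1=6-5=1
ADD r3, r3, #4 → r3=200+4=204
ADD r0, r0, #2 → r0=5+2=7
CMP r0, #19  (cmp 7,19)
BNE body: taken
OR r1, r1, #8 → r1=1|8=9
LDR r1, [r3] → r1=M[204]=26
SUB r1, r1, #5 → r1=26-5=21
ADD r3, r3, #4 → r3=204+4=208
ADD r0, r0, #2 → r0=7+2=9
CMP r0, #19  (cmp 9,19)
BNE body: taken
OR r1, r1, #8 → r1=21|8=29
LDR r1, [r3] → r1=M[208]=6
SUB r1, r1, #5 → r1=6-5=1
ADD r3, r3, #4 → r3=208+4=212
ADD r0, r0, #2 → r0=9+2=11
CMP r0, #19  (cmp 11,19)
BNE body: taken
OR r1, r1, #8 → r1=1|8=9
LDR r1, [r3] → r1=M[212]=27
SUB r1, r1, #5 → r1=27-5=22
ADD r3, r3, #4 → r3=212+4=216
ADD r0, r0, #2 → r0=11+2=13
CMP r0, #19  (cmp 13,19)
BNE body: taken
OR r1, r1, #8 → r1=22|8=30
LDR r1, [r3] → r1=M[216]=-3
SUB r1, r1, #5 → r1=(-3)-5=-8
ADD r3, r3, #4 → r3=216+4=220
ADD r0, r0, #2 → r0=13+2=15
CMP r0, #19  (cmp 15,19)
BNE body: taken
OR r1, r1, #8 → r1=(-8)|8=-8
LDR r1, [r3] → r1=M[220]=25
SUB r1, r1, #5 → r1=25-5=20
ADD r3, r3, #4 → r3=220+4=224
ADD r0, r0, #2 → r0=15+2=17
CMP r0, #19  (cmp 17,19)
BNE body: taken
OR r1, r1, #8 → r1=20|8=28
LDR r1, [r3] → r1=M[224]=21
SUB r1, r1, #5 → r1=21-5=16
ADD r3, r3, #4 → r3=224+4=228
ADD r0, r0, #2 → r0=17+2=19
CMP r0, #19  (cmp 19,19)
BNE body: not taken
STR r1, [208] → M[208]=16
halt.

16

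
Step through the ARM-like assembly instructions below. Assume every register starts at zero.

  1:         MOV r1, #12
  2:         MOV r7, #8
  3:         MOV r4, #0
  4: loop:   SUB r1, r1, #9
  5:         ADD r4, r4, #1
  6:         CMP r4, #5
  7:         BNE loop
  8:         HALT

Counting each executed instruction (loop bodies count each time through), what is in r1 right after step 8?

after MOV r1, #12: r1=12
after MOV r7, #8: r7=8
after MOV r4, #0: r4=0
after SUB r1, r1, #9: r1=12-9=3
after ADD r4, r4, #1: r4=0+1=1
CMP r4, #5  (cmp 1,5)
BNE loop: taken
after SUB r1, r1, #9: r1=3-9=-6
After step 8: r1 = -6.

-6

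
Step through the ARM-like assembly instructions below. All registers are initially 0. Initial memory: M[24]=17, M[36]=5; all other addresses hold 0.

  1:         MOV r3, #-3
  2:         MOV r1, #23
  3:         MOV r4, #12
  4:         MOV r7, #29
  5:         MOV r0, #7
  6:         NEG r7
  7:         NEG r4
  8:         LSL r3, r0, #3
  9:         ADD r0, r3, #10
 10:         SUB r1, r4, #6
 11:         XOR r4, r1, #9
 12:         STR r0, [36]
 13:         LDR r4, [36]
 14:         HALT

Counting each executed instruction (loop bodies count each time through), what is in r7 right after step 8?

after MOV r3, #-3: r3=-3
after MOV r1, #23: r1=23
after MOV r4, #12: r4=12
after MOV r7, #29: r7=29
after MOV r0, #7: r0=7
after NEG r7: r7=-(29)=-29
after NEG r4: r4=-(12)=-12
after LSL r3, r0, #3: r3=7<<3=56
After step 8: r7 = -29.

-29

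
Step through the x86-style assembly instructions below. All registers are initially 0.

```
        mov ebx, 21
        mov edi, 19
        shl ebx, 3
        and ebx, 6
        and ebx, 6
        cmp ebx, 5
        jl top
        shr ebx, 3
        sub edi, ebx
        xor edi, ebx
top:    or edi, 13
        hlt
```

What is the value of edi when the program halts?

mov ebx, 21 → ebx=21
mov edi, 19 → edi=19
shl ebx, 3 → ebx=21<<3=168
and ebx, 6 → ebx=168&6=0
and ebx, 6 → ebx=0&6=0
cmp ebx, 5  (cmp 0,5)
jl top: taken
or edi, 13 → edi=19|13=31
halt.

31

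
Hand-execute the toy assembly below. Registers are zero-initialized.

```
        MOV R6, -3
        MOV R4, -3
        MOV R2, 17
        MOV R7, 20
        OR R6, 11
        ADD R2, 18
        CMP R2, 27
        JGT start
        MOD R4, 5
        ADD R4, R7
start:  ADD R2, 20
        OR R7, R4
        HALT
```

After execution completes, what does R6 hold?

-1

R6=-3
R4=-3
R2=17
R7=20
R6=(-3)|11=-1
R2=17+18=35
CMP R2, 27  (cmp 35,27)
JGT start: taken
R2=35+20=55
R7=20|(-3)=-3
halt.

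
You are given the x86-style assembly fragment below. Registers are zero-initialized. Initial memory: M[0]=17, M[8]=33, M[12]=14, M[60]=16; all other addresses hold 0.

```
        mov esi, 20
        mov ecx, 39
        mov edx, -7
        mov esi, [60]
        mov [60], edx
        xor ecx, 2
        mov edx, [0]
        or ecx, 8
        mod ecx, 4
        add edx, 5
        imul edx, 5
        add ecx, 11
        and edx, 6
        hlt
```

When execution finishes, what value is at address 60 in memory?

-7

mov esi, 20 → esi=20
mov ecx, 39 → ecx=39
mov edx, -7 → edx=-7
mov esi, [60] → esi=M[60]=16
mov [60], edx → M[60]=-7
xor ecx, 2 → ecx=39^2=37
mov edx, [0] → edx=M[0]=17
or ecx, 8 → ecx=37|8=45
mod ecx, 4 → ecx=45%4=1
add edx, 5 → edx=17+5=22
imul edx, 5 → edx=22*5=110
add ecx, 11 → ecx=1+11=12
and edx, 6 → edx=110&6=6
halt.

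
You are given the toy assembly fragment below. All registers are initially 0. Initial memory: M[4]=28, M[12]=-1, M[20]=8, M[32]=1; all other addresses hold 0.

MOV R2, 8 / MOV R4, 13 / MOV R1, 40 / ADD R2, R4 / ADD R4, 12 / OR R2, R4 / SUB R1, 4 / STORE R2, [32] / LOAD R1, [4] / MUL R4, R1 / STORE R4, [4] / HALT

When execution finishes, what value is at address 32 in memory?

29

MOV R2, 8 → R2=8
MOV R4, 13 → R4=13
MOV R1, 40 → R1=40
ADD R2, R4 → R2=8+13=21
ADD R4, 12 → R4=13+12=25
OR R2, R4 → R2=21|25=29
SUB R1, 4 → R1=40-4=36
STORE R2, [32] → M[32]=29
LOAD R1, [4] → R1=M[4]=28
MUL R4, R1 → R4=25*28=700
STORE R4, [4] → M[4]=700
halt.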